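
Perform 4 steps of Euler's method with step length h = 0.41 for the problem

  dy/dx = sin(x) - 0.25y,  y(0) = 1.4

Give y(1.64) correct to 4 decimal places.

1.6955

Euler: y_{n+1} = y_n + h·f(x_n, y_n).
x=0.000000, y=1.400000: f=-0.350000 → y ← 1.400000 + 0.41·(-0.350000) = 1.256500
x=0.410000, y=1.256500: f=0.084484 → y ← 1.256500 + 0.41·0.084484 = 1.291139
x=0.820000, y=1.291139: f=0.408361 → y ← 1.291139 + 0.41·0.408361 = 1.458567
x=1.230000, y=1.458567: f=0.577847 → y ← 1.458567 + 0.41·0.577847 = 1.695484
y(1.64) ≈ 1.6955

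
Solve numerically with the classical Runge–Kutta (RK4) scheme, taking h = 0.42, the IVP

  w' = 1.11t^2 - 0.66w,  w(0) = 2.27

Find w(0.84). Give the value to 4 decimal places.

1.4960

RK4: k1 = f(t_n, w_n); k2 = f(t_n + h/2, w_n + (h/2)·k1); k3 = f(t_n + h/2, w_n + (h/2)·k2); k4 = f(t_n + h, w_n + h·k3); w_{n+1} = w_n + (h/6)·(k1 + 2k2 + 2k3 + k4).
t=0.000000, w=2.270000:
  k1 = f(0.000000, 2.270000) = -1.498200
  k2 = f(0.210000, 1.955378) = -1.241598
  k3 = f(0.210000, 2.009264) = -1.277163
  k4 = f(0.420000, 1.733591) = -0.948366
  w ← 2.270000 + (0.42/6)·(k1 + 2k2 + 2k3 + k4) = 1.746114
t=0.420000, w=1.746114:
  k1 = f(0.420000, 1.746114) = -0.956631
  k2 = f(0.630000, 1.545221) = -0.579287
  k3 = f(0.630000, 1.624463) = -0.631587
  k4 = f(0.840000, 1.480847) = -0.194143
  w ← 1.746114 + (0.42/6)·(k1 + 2k2 + 2k3 + k4) = 1.496037
w(0.84) ≈ 1.4960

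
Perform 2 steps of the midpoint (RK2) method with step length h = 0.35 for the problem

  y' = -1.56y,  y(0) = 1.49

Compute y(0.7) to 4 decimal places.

Midpoint: k1 = f(x_n, y_n); k2 = f(x_n + h/2, y_n + (h/2)·k1); y_{n+1} = y_n + h·k2.
x=0.000000, y=1.490000:
  k1 = f(0.000000, 1.490000) = -2.324400
  k2 = f(0.175000, 1.083230) = -1.689839
  y ← 1.490000 + 0.35·(-1.689839) = 0.898556
x=0.350000, y=0.898556:
  k1 = f(0.350000, 0.898556) = -1.401748
  k2 = f(0.525000, 0.653251) = -1.019071
  y ← 0.898556 + 0.35·(-1.019071) = 0.541882
y(0.7) ≈ 0.5419

0.5419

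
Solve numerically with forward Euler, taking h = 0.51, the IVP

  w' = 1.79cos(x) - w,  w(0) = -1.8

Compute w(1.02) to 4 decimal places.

Euler: w_{n+1} = w_n + h·f(x_n, w_n).
x=0.000000, w=-1.800000: f=3.590000 → w ← -1.800000 + 0.51·3.590000 = 0.030900
x=0.510000, w=0.030900: f=1.531313 → w ← 0.030900 + 0.51·1.531313 = 0.811869
w(1.02) ≈ 0.8119

0.8119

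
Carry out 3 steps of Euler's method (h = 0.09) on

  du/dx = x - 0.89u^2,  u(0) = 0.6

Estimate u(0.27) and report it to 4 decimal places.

Euler: u_{n+1} = u_n + h·f(x_n, u_n).
x=0.000000, u=0.600000: f=-0.320400 → u ← 0.600000 + 0.09·(-0.320400) = 0.571164
x=0.090000, u=0.571164: f=-0.200343 → u ← 0.571164 + 0.09·(-0.200343) = 0.553133
x=0.180000, u=0.553133: f=-0.092301 → u ← 0.553133 + 0.09·(-0.092301) = 0.544826
u(0.27) ≈ 0.5448

0.5448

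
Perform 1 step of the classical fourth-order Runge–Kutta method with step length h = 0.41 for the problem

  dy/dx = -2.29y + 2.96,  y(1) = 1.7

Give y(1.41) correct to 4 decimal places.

1.4540

RK4: k1 = f(x_n, y_n); k2 = f(x_n + h/2, y_n + (h/2)·k1); k3 = f(x_n + h/2, y_n + (h/2)·k2); k4 = f(x_n + h, y_n + h·k3); y_{n+1} = y_n + (h/6)·(k1 + 2k2 + 2k3 + k4).
x=1.000000, y=1.700000:
  k1 = f(1.000000, 1.700000) = -0.933000
  k2 = f(1.205000, 1.508735) = -0.495003
  k3 = f(1.205000, 1.598524) = -0.700621
  k4 = f(1.410000, 1.412745) = -0.275187
  y ← 1.700000 + (0.41/6)·(k1 + 2k2 + 2k3 + k4) = 1.454039
y(1.41) ≈ 1.4540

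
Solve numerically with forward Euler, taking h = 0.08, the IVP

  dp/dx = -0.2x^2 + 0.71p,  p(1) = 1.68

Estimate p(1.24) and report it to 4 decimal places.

1.9237

Euler: p_{n+1} = p_n + h·f(x_n, p_n).
x=1.000000, p=1.680000: f=0.992800 → p ← 1.680000 + 0.08·0.992800 = 1.759424
x=1.080000, p=1.759424: f=1.015911 → p ← 1.759424 + 0.08·1.015911 = 1.840697
x=1.160000, p=1.840697: f=1.037775 → p ← 1.840697 + 0.08·1.037775 = 1.923719
p(1.24) ≈ 1.9237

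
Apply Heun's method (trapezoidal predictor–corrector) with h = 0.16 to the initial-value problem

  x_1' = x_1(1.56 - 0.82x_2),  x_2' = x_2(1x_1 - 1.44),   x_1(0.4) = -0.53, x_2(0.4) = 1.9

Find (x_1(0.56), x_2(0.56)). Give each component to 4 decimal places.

-0.5510, 1.3955

Heun on (x_1,x_2): k1 = f(t_n, state_n); k2 = f(t_n + h, state_n + h·k1); state_{n+1} = state_n + (h/2)·(k1 + k2).
0.400000: (-0.530000, 1.900000)
  k1 = (-0.001060, -3.743000)
  predictor → (-0.530170, 1.301120)
  k2 = (-0.261417, -2.563427)
  → (-0.550998, 1.395486)
(x_1(0.56), x_2(0.56)) ≈ (-0.5510, 1.3955)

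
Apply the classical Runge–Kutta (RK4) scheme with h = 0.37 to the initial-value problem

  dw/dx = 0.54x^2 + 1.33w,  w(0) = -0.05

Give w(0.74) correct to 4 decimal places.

-0.0387

RK4: k1 = f(x_n, w_n); k2 = f(x_n + h/2, w_n + (h/2)·k1); k3 = f(x_n + h/2, w_n + (h/2)·k2); k4 = f(x_n + h, w_n + h·k3); w_{n+1} = w_n + (h/6)·(k1 + 2k2 + 2k3 + k4).
x=0.000000, w=-0.050000:
  k1 = f(0.000000, -0.050000) = -0.066500
  k2 = f(0.185000, -0.062303) = -0.064381
  k3 = f(0.185000, -0.061910) = -0.063859
  k4 = f(0.370000, -0.073628) = -0.023999
  w ← -0.050000 + (0.37/6)·(k1 + 2k2 + 2k3 + k4) = -0.071397
x=0.370000, w=-0.071397:
  k1 = f(0.370000, -0.071397) = -0.021032
  k2 = f(0.555000, -0.075288) = 0.066200
  k3 = f(0.555000, -0.059150) = 0.087664
  k4 = f(0.740000, -0.038961) = 0.243885
  w ← -0.071397 + (0.37/6)·(k1 + 2k2 + 2k3 + k4) = -0.038678
w(0.74) ≈ -0.0387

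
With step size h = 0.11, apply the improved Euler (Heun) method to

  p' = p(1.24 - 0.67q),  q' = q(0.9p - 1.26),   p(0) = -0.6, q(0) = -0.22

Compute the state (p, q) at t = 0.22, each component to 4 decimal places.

Heun on (p,q): k1 = f(t_n, state_n); k2 = f(t_n + h, state_n + h·k1); state_{n+1} = state_n + (h/2)·(k1 + k2).
0.000000: (-0.600000, -0.220000)
  k1 = (-0.832440, 0.396000)
  predictor → (-0.691568, -0.176440)
  k2 = (-0.939298, 0.332133)
  → (-0.697446, -0.179953)
0.110000: (-0.697446, -0.179953)
  k1 = (-0.948922, 0.339697)
  predictor → (-0.801827, -0.142586)
  k2 = (-1.070866, 0.282555)
  → (-0.808534, -0.145729)
(p(0.22), q(0.22)) ≈ (-0.8085, -0.1457)

-0.8085, -0.1457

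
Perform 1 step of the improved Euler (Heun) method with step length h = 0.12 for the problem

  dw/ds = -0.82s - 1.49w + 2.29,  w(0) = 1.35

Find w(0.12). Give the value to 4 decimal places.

1.3745

Heun: k1 = f(s_n, w_n); k2 = f(s_n + h, w_n + h·k1); w_{n+1} = w_n + (h/2)·(k1 + k2).
s=0.000000, w=1.350000:
  k1 = f(0.000000, 1.350000) = 0.278500
  k2 = f(0.120000, 1.383420) = 0.130304
  w ← 1.350000 + (0.12/2)·(0.278500 + 0.130304) = 1.374528
w(0.12) ≈ 1.3745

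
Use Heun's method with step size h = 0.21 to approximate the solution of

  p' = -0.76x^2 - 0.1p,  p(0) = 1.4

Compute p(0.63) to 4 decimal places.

1.2485

Heun: k1 = f(x_n, p_n); k2 = f(x_n + h, p_n + h·k1); p_{n+1} = p_n + (h/2)·(k1 + k2).
x=0.000000, p=1.400000:
  k1 = f(0.000000, 1.400000) = -0.140000
  k2 = f(0.210000, 1.370600) = -0.170576
  p ← 1.400000 + (0.21/2)·(-0.140000 + (-0.170576)) = 1.367390
x=0.210000, p=1.367390:
  k1 = f(0.210000, 1.367390) = -0.170255
  k2 = f(0.420000, 1.331636) = -0.267228
  p ← 1.367390 + (0.21/2)·(-0.170255 + (-0.267228)) = 1.321454
x=0.420000, p=1.321454:
  k1 = f(0.420000, 1.321454) = -0.266209
  k2 = f(0.630000, 1.265550) = -0.428199
  p ← 1.321454 + (0.21/2)·(-0.266209 + (-0.428199)) = 1.248541
p(0.63) ≈ 1.2485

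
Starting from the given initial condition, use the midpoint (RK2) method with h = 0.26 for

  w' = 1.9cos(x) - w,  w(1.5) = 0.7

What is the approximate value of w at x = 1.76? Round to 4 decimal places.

Midpoint: k1 = f(x_n, w_n); k2 = f(x_n + h/2, w_n + (h/2)·k1); w_{n+1} = w_n + h·k2.
x=1.500000, w=0.700000:
  k1 = f(1.500000, 0.700000) = -0.565599
  k2 = f(1.630000, 0.626472) = -0.738893
  w ← 0.700000 + 0.26·(-0.738893) = 0.507888
w(1.76) ≈ 0.5079

0.5079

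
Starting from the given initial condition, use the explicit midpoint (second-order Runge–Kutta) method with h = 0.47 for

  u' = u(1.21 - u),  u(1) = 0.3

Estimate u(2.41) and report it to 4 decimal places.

0.7816

Midpoint: k1 = f(t_n, u_n); k2 = f(t_n + h/2, u_n + (h/2)·k1); u_{n+1} = u_n + h·k2.
t=1.000000, u=0.300000:
  k1 = f(1.000000, 0.300000) = 0.273000
  k2 = f(1.235000, 0.364155) = 0.308019
  u ← 0.300000 + 0.47·0.308019 = 0.444769
t=1.470000, u=0.444769:
  k1 = f(1.470000, 0.444769) = 0.340351
  k2 = f(1.705000, 0.524751) = 0.359585
  u ← 0.444769 + 0.47·0.359585 = 0.613774
t=1.940000, u=0.613774:
  k1 = f(1.940000, 0.613774) = 0.365948
  k2 = f(2.175000, 0.699772) = 0.357043
  u ← 0.613774 + 0.47·0.357043 = 0.781584
u(2.41) ≈ 0.7816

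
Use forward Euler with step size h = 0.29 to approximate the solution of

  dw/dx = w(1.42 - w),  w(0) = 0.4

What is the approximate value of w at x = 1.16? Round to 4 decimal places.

0.9430

Euler: w_{n+1} = w_n + h·f(x_n, w_n).
x=0.000000, w=0.400000: f=0.408000 → w ← 0.400000 + 0.29·0.408000 = 0.518320
x=0.290000, w=0.518320: f=0.467359 → w ← 0.518320 + 0.29·0.467359 = 0.653854
x=0.580000, w=0.653854: f=0.500948 → w ← 0.653854 + 0.29·0.500948 = 0.799129
x=0.870000, w=0.799129: f=0.496156 → w ← 0.799129 + 0.29·0.496156 = 0.943014
w(1.16) ≈ 0.9430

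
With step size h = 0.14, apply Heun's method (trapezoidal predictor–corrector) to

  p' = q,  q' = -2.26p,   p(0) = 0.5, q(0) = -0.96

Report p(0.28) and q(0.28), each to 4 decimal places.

0.1931, -1.1848

Heun on (p,q): k1 = f(t_n, state_n); k2 = f(t_n + h, state_n + h·k1); state_{n+1} = state_n + (h/2)·(k1 + k2).
0.000000: (0.500000, -0.960000)
  k1 = (-0.960000, -1.130000)
  predictor → (0.365600, -1.118200)
  k2 = (-1.118200, -0.826256)
  → (0.354526, -1.096938)
0.140000: (0.354526, -1.096938)
  k1 = (-1.096938, -0.801229)
  predictor → (0.200955, -1.209110)
  k2 = (-1.209110, -0.454158)
  → (0.193103, -1.184815)
(p(0.28), q(0.28)) ≈ (0.1931, -1.1848)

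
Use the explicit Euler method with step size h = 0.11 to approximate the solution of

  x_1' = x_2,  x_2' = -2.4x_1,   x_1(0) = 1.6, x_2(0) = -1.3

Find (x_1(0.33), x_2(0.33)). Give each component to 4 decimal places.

Euler on (x_1,x_2): x_1_{n+1} = x_1_n + h·x_1', x_2_{n+1} = x_2_n + h·x_2'.
0.000000: (1.600000, -1.300000); f=(-1.300000, -3.840000) → (1.457000, -1.722400)
0.110000: (1.457000, -1.722400); f=(-1.722400, -3.496800) → (1.267536, -2.107048)
0.220000: (1.267536, -2.107048); f=(-2.107048, -3.042086) → (1.035761, -2.441678)
(x_1(0.33), x_2(0.33)) ≈ (1.0358, -2.4417)

1.0358, -2.4417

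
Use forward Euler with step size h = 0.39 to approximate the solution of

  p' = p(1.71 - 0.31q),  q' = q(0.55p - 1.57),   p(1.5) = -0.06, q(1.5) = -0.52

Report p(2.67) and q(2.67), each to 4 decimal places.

Euler on (p,q): p_{n+1} = p_n + h·p', q_{n+1} = q_n + h·q'.
1.500000: (-0.060000, -0.520000); f=(-0.112272, 0.833560) → (-0.103786, -0.194912)
1.890000: (-0.103786, -0.194912); f=(-0.183745, 0.317137) → (-0.175447, -0.071228)
2.280000: (-0.175447, -0.071228); f=(-0.303888, 0.118701) → (-0.293963, -0.024935)
(p(2.67), q(2.67)) ≈ (-0.2940, -0.0249)

-0.2940, -0.0249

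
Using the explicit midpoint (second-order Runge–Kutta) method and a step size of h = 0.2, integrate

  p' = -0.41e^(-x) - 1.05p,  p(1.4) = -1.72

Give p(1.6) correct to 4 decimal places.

Midpoint: k1 = f(x_n, p_n); k2 = f(x_n + h/2, p_n + (h/2)·k1); p_{n+1} = p_n + h·k2.
x=1.400000, p=-1.720000:
  k1 = f(1.400000, -1.720000) = 1.704895
  k2 = f(1.500000, -1.549510) = 1.535503
  p ← -1.720000 + 0.2·1.535503 = -1.412899
p(1.6) ≈ -1.4129

-1.4129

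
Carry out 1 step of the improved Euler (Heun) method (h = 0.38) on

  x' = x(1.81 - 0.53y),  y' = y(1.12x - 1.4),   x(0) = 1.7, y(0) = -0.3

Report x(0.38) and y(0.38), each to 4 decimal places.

Heun on (x,y): k1 = f(t_n, state_n); k2 = f(t_n + h, state_n + h·k1); state_{n+1} = state_n + (h/2)·(k1 + k2).
0.000000: (1.700000, -0.300000)
  k1 = (3.347300, -0.151200)
  predictor → (2.971974, -0.357456)
  k2 = (5.942318, -0.689394)
  → (3.465027, -0.459713)
(x(0.38), y(0.38)) ≈ (3.4650, -0.4597)

3.4650, -0.4597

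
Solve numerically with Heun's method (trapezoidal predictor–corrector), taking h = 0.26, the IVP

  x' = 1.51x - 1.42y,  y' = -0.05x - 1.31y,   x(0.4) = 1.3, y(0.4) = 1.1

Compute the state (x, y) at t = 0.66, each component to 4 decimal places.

1.4970, 0.7744

Heun on (x,y): k1 = f(t_n, state_n); k2 = f(t_n + h, state_n + h·k1); state_{n+1} = state_n + (h/2)·(k1 + k2).
0.400000: (1.300000, 1.100000)
  k1 = (0.401000, -1.506000)
  predictor → (1.404260, 0.708440)
  k2 = (1.114448, -0.998269)
  → (1.497008, 0.774445)
(x(0.66), y(0.66)) ≈ (1.4970, 0.7744)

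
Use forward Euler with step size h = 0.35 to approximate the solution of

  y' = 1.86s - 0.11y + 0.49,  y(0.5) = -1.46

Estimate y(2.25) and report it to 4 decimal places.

Euler: y_{n+1} = y_n + h·f(s_n, y_n).
s=0.500000, y=-1.460000: f=1.580600 → y ← -1.460000 + 0.35·1.580600 = -0.906790
s=0.850000, y=-0.906790: f=2.170747 → y ← -0.906790 + 0.35·2.170747 = -0.147029
s=1.200000, y=-0.147029: f=2.738173 → y ← -0.147029 + 0.35·2.738173 = 0.811332
s=1.550000, y=0.811332: f=3.283753 → y ← 0.811332 + 0.35·3.283753 = 1.960646
s=1.900000, y=1.960646: f=3.808329 → y ← 1.960646 + 0.35·3.808329 = 3.293561
y(2.25) ≈ 3.2936

3.2936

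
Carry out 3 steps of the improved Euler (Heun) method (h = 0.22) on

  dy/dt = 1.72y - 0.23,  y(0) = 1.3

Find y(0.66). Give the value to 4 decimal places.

Heun: k1 = f(t_n, y_n); k2 = f(t_n + h, y_n + h·k1); y_{n+1} = y_n + (h/2)·(k1 + k2).
t=0.000000, y=1.300000:
  k1 = f(0.000000, 1.300000) = 2.006000
  k2 = f(0.220000, 1.741320) = 2.765070
  y ← 1.300000 + (0.22/2)·(2.006000 + 2.765070) = 1.824818
t=0.220000, y=1.824818:
  k1 = f(0.220000, 1.824818) = 2.908687
  k2 = f(0.440000, 2.464729) = 4.009333
  y ← 1.824818 + (0.22/2)·(2.908687 + 4.009333) = 2.585800
t=0.440000, y=2.585800:
  k1 = f(0.440000, 2.585800) = 4.217576
  k2 = f(0.660000, 3.513667) = 5.813507
  y ← 2.585800 + (0.22/2)·(4.217576 + 5.813507) = 3.689219
y(0.66) ≈ 3.6892

3.6892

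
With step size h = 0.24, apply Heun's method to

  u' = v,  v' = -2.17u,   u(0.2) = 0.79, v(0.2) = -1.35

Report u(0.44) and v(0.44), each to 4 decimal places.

Heun on (u,v): k1 = f(s_n, state_n); k2 = f(s_n + h, state_n + h·k1); state_{n+1} = state_n + (h/2)·(k1 + k2).
0.200000: (0.790000, -1.350000)
  k1 = (-1.350000, -1.714300)
  predictor → (0.466000, -1.761432)
  k2 = (-1.761432, -1.011220)
  → (0.416628, -1.677062)
(u(0.44), v(0.44)) ≈ (0.4166, -1.6771)

0.4166, -1.6771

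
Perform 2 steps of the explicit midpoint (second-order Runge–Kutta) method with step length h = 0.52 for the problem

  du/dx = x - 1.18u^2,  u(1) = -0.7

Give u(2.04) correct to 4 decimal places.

0.6587

Midpoint: k1 = f(x_n, u_n); k2 = f(x_n + h/2, u_n + (h/2)·k1); u_{n+1} = u_n + h·k2.
x=1.000000, u=-0.700000:
  k1 = f(1.000000, -0.700000) = 0.421800
  k2 = f(1.260000, -0.590332) = 0.848780
  u ← -0.700000 + 0.52·0.848780 = -0.258635
x=1.520000, u=-0.258635:
  k1 = f(1.520000, -0.258635) = 1.441068
  k2 = f(1.780000, 0.116043) = 1.764110
  u ← -0.258635 + 0.52·1.764110 = 0.658703
u(2.04) ≈ 0.6587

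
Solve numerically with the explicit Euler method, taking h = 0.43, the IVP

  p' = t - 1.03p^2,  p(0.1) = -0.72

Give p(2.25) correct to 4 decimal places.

Euler: p_{n+1} = p_n + h·f(t_n, p_n).
t=0.100000, p=-0.720000: f=-0.433952 → p ← -0.720000 + 0.43·(-0.433952) = -0.906599
t=0.530000, p=-0.906599: f=-0.316580 → p ← -0.906599 + 0.43·(-0.316580) = -1.042729
t=0.960000, p=-1.042729: f=-0.159902 → p ← -1.042729 + 0.43·(-0.159902) = -1.111487
t=1.390000, p=-1.111487: f=0.117536 → p ← -1.111487 + 0.43·0.117536 = -1.060946
t=1.820000, p=-1.060946: f=0.660625 → p ← -1.060946 + 0.43·0.660625 = -0.776878
p(2.25) ≈ -0.7769

-0.7769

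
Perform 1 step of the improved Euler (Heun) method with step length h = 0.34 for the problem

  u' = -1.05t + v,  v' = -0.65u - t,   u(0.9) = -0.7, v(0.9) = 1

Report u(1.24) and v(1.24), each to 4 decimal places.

Heun on (u,v): k1 = f(t_n, state_n); k2 = f(t_n + h, state_n + h·k1); state_{n+1} = state_n + (h/2)·(k1 + k2).
0.900000: (-0.700000, 1.000000)
  k1 = (0.055000, -0.445000)
  predictor → (-0.681300, 0.848700)
  k2 = (-0.453300, -0.797155)
  → (-0.767711, 0.788834)
(u(1.24), v(1.24)) ≈ (-0.7677, 0.7888)

-0.7677, 0.7888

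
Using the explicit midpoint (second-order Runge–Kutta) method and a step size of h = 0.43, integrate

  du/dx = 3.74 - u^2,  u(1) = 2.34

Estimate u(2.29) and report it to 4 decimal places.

2.1780

Midpoint: k1 = f(x_n, u_n); k2 = f(x_n + h/2, u_n + (h/2)·k1); u_{n+1} = u_n + h·k2.
x=1.000000, u=2.340000:
  k1 = f(1.000000, 2.340000) = -1.735600
  k2 = f(1.215000, 1.966846) = -0.128483
  u ← 2.340000 + 0.43·(-0.128483) = 2.284752
x=1.430000, u=2.284752:
  k1 = f(1.430000, 2.284752) = -1.480093
  k2 = f(1.645000, 1.966532) = -0.127249
  u ← 2.284752 + 0.43·(-0.127249) = 2.230035
x=1.860000, u=2.230035:
  k1 = f(1.860000, 2.230035) = -1.233056
  k2 = f(2.075000, 1.964928) = -0.120942
  u ← 2.230035 + 0.43·(-0.120942) = 2.178030
u(2.29) ≈ 2.1780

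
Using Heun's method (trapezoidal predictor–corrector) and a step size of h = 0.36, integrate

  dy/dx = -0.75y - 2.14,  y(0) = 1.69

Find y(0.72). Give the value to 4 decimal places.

Heun: k1 = f(x_n, y_n); k2 = f(x_n + h, y_n + h·k1); y_{n+1} = y_n + (h/2)·(k1 + k2).
x=0.000000, y=1.690000:
  k1 = f(0.000000, 1.690000) = -3.407500
  k2 = f(0.360000, 0.463300) = -2.487475
  y ← 1.690000 + (0.36/2)·(-3.407500 + (-2.487475)) = 0.628904
x=0.360000, y=0.628904:
  k1 = f(0.360000, 0.628904) = -2.611678
  k2 = f(0.720000, -0.311300) = -1.906525
  y ← 0.628904 + (0.36/2)·(-2.611678 + (-1.906525)) = -0.184372
y(0.72) ≈ -0.1844

-0.1844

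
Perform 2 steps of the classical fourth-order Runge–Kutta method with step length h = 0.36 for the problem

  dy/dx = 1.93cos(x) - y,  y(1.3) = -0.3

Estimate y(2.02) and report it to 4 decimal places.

-0.2742

RK4: k1 = f(x_n, y_n); k2 = f(x_n + h/2, y_n + (h/2)·k1); k3 = f(x_n + h/2, y_n + (h/2)·k2); k4 = f(x_n + h, y_n + h·k3); y_{n+1} = y_n + (h/6)·(k1 + 2k2 + 2k3 + k4).
x=1.300000, y=-0.300000:
  k1 = f(1.300000, -0.300000) = 0.816273
  k2 = f(1.480000, -0.153071) = 0.328067
  k3 = f(1.480000, -0.240948) = 0.415944
  k4 = f(1.660000, -0.150260) = -0.021675
  y ← -0.300000 + (0.36/6)·(k1 + 2k2 + 2k3 + k4) = -0.163043
x=1.660000, y=-0.163043:
  k1 = f(1.660000, -0.163043) = -0.008892
  k2 = f(1.840000, -0.164643) = -0.348667
  k3 = f(1.840000, -0.225803) = -0.287507
  k4 = f(2.020000, -0.266545) = -0.571554
  y ← -0.163043 + (0.36/6)·(k1 + 2k2 + 2k3 + k4) = -0.274210
y(2.02) ≈ -0.2742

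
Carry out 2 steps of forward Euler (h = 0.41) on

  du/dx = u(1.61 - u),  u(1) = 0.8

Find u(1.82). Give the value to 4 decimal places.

1.3035

Euler: u_{n+1} = u_n + h·f(x_n, u_n).
x=1.000000, u=0.800000: f=0.648000 → u ← 0.800000 + 0.41·0.648000 = 1.065680
x=1.410000, u=1.065680: f=0.580071 → u ← 1.065680 + 0.41·0.580071 = 1.303509
u(1.82) ≈ 1.3035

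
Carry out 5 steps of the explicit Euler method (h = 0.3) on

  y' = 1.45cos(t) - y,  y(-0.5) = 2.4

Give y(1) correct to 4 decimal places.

Euler: y_{n+1} = y_n + h·f(t_n, y_n).
t=-0.500000, y=2.400000: f=-1.127505 → y ← 2.400000 + 0.3·(-1.127505) = 2.061748
t=-0.200000, y=2.061748: f=-0.640652 → y ← 2.061748 + 0.3·(-0.640652) = 1.869553
t=0.100000, y=1.869553: f=-0.426797 → y ← 1.869553 + 0.3·(-0.426797) = 1.741514
t=0.400000, y=1.741514: f=-0.405975 → y ← 1.741514 + 0.3·(-0.405975) = 1.619721
t=0.700000, y=1.619721: f=-0.510700 → y ← 1.619721 + 0.3·(-0.510700) = 1.466511
y(1) ≈ 1.4665

1.4665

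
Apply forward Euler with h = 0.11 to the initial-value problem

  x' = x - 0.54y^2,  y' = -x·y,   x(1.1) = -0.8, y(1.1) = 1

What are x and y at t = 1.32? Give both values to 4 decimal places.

-1.1219, 1.2014

Euler on (x,y): x_{n+1} = x_n + h·x', y_{n+1} = y_n + h·y'.
1.100000: (-0.800000, 1.000000); f=(-1.340000, 0.800000) → (-0.947400, 1.088000)
1.210000: (-0.947400, 1.088000); f=(-1.586622, 1.030771) → (-1.121928, 1.201385)
(x(1.32), y(1.32)) ≈ (-1.1219, 1.2014)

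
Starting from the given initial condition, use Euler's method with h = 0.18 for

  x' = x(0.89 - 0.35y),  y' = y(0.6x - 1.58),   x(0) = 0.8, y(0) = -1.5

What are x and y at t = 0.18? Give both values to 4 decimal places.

Euler on (x,y): x_{n+1} = x_n + h·x', y_{n+1} = y_n + h·y'.
0.000000: (0.800000, -1.500000); f=(1.132000, 1.650000) → (1.003760, -1.203000)
(x(0.18), y(0.18)) ≈ (1.0038, -1.2030)

1.0038, -1.2030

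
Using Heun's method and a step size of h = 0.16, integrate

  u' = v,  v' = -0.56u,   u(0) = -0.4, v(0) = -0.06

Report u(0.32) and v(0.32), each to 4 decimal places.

Heun on (u,v): k1 = f(t_n, state_n); k2 = f(t_n + h, state_n + h·k1); state_{n+1} = state_n + (h/2)·(k1 + k2).
0.000000: (-0.400000, -0.060000)
  k1 = (-0.060000, 0.224000)
  predictor → (-0.409600, -0.024160)
  k2 = (-0.024160, 0.229376)
  → (-0.406733, -0.023730)
0.160000: (-0.406733, -0.023730)
  k1 = (-0.023730, 0.227770)
  predictor → (-0.410530, 0.012713)
  k2 = (0.012713, 0.229897)
  → (-0.407614, 0.012883)
(u(0.32), v(0.32)) ≈ (-0.4076, 0.0129)

-0.4076, 0.0129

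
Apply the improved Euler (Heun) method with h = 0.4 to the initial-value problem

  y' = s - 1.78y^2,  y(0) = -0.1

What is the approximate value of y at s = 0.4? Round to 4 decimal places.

-0.0276

Heun: k1 = f(s_n, y_n); k2 = f(s_n + h, y_n + h·k1); y_{n+1} = y_n + (h/2)·(k1 + k2).
s=0.000000, y=-0.100000:
  k1 = f(0.000000, -0.100000) = -0.017800
  k2 = f(0.400000, -0.107120) = 0.379575
  y ← -0.100000 + (0.4/2)·(-0.017800 + 0.379575) = -0.027645
y(0.4) ≈ -0.0276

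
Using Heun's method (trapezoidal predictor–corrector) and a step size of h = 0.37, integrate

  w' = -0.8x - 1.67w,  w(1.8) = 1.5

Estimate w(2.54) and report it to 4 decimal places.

Heun: k1 = f(x_n, w_n); k2 = f(x_n + h, w_n + h·k1); w_{n+1} = w_n + (h/2)·(k1 + k2).
x=1.800000, w=1.500000:
  k1 = f(1.800000, 1.500000) = -3.945000
  k2 = f(2.170000, 0.040350) = -1.803384
  w ← 1.500000 + (0.37/2)·(-3.945000 + (-1.803384)) = 0.436549
x=2.170000, w=0.436549:
  k1 = f(2.170000, 0.436549) = -2.465037
  k2 = f(2.540000, -0.475515) = -1.237890
  w ← 0.436549 + (0.37/2)·(-2.465037 + (-1.237890)) = -0.248493
w(2.54) ≈ -0.2485

-0.2485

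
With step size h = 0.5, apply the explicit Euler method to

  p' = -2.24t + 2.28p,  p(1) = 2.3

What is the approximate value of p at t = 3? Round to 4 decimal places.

Euler: p_{n+1} = p_n + h·f(t_n, p_n).
t=1.000000, p=2.300000: f=3.004000 → p ← 2.300000 + 0.5·3.004000 = 3.802000
t=1.500000, p=3.802000: f=5.308560 → p ← 3.802000 + 0.5·5.308560 = 6.456280
t=2.000000, p=6.456280: f=10.240318 → p ← 6.456280 + 0.5·10.240318 = 11.576439
t=2.500000, p=11.576439: f=20.794281 → p ← 11.576439 + 0.5·20.794281 = 21.973580
p(3) ≈ 21.9736

21.9736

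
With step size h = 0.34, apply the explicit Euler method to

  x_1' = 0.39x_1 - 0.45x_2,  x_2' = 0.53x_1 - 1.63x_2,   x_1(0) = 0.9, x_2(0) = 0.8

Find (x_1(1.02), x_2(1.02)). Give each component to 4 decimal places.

1.0006, 0.3439

Euler on (x_1,x_2): x_1_{n+1} = x_1_n + h·x_1', x_2_{n+1} = x_2_n + h·x_2'.
0.000000: (0.900000, 0.800000); f=(-0.009000, -0.827000) → (0.896940, 0.518820)
0.340000: (0.896940, 0.518820); f=(0.116338, -0.370298) → (0.936495, 0.392919)
0.680000: (0.936495, 0.392919); f=(0.188420, -0.144115) → (1.000557, 0.343919)
(x_1(1.02), x_2(1.02)) ≈ (1.0006, 0.3439)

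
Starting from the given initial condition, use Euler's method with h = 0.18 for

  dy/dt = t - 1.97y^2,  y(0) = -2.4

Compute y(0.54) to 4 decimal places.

-57.4954

Euler: y_{n+1} = y_n + h·f(t_n, y_n).
t=0.000000, y=-2.400000: f=-11.347200 → y ← -2.400000 + 0.18·(-11.347200) = -4.442496
t=0.180000, y=-4.442496: f=-38.699468 → y ← -4.442496 + 0.18·(-38.699468) = -11.408400
t=0.360000, y=-11.408400: f=-256.038647 → y ← -11.408400 + 0.18·(-256.038647) = -57.495357
y(0.54) ≈ -57.4954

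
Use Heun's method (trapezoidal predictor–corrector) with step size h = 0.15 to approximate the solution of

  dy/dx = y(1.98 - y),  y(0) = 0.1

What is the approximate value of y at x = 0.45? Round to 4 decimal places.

Heun: k1 = f(x_n, y_n); k2 = f(x_n + h, y_n + h·k1); y_{n+1} = y_n + (h/2)·(k1 + k2).
x=0.000000, y=0.100000:
  k1 = f(0.000000, 0.100000) = 0.188000
  k2 = f(0.150000, 0.128200) = 0.237401
  y ← 0.100000 + (0.15/2)·(0.188000 + 0.237401) = 0.131905
x=0.150000, y=0.131905:
  k1 = f(0.150000, 0.131905) = 0.243773
  k2 = f(0.300000, 0.168471) = 0.305190
  y ← 0.131905 + (0.15/2)·(0.243773 + 0.305190) = 0.173077
x=0.300000, y=0.173077:
  k1 = f(0.300000, 0.173077) = 0.312737
  k2 = f(0.450000, 0.219988) = 0.387181
  y ← 0.173077 + (0.15/2)·(0.312737 + 0.387181) = 0.225571
y(0.45) ≈ 0.2256

0.2256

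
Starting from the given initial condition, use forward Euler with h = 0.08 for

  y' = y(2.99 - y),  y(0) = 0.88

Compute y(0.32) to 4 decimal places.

1.5387

Euler: y_{n+1} = y_n + h·f(x_n, y_n).
x=0.000000, y=0.880000: f=1.856800 → y ← 0.880000 + 0.08·1.856800 = 1.028544
x=0.080000, y=1.028544: f=2.017444 → y ← 1.028544 + 0.08·2.017444 = 1.189940
x=0.160000, y=1.189940: f=2.141963 → y ← 1.189940 + 0.08·2.141963 = 1.361297
x=0.240000, y=1.361297: f=2.217148 → y ← 1.361297 + 0.08·2.217148 = 1.538668
y(0.32) ≈ 1.5387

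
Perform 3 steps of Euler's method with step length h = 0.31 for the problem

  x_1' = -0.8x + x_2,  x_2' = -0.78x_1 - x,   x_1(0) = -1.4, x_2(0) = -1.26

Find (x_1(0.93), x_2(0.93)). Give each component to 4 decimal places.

-2.4881, -0.2562

Euler on (x_1,x_2): x_1_{n+1} = x_1_n + h·x_1', x_2_{n+1} = x_2_n + h·x_2'.
0.000000: (-1.400000, -1.260000); f=(-1.260000, 1.092000) → (-1.790600, -0.921480)
0.310000: (-1.790600, -0.921480); f=(-1.169480, 1.086668) → (-2.153139, -0.584613)
0.620000: (-2.153139, -0.584613); f=(-1.080613, 1.059448) → (-2.488129, -0.256184)
(x_1(0.93), x_2(0.93)) ≈ (-2.4881, -0.2562)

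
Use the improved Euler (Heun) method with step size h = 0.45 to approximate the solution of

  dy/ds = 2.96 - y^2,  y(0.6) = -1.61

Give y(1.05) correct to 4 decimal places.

-1.3307

Heun: k1 = f(s_n, y_n); k2 = f(s_n + h, y_n + h·k1); y_{n+1} = y_n + (h/2)·(k1 + k2).
s=0.600000, y=-1.610000:
  k1 = f(0.600000, -1.610000) = 0.367900
  k2 = f(1.050000, -1.444445) = 0.873579
  y ← -1.610000 + (0.45/2)·(0.367900 + 0.873579) = -1.330667
y(1.05) ≈ -1.3307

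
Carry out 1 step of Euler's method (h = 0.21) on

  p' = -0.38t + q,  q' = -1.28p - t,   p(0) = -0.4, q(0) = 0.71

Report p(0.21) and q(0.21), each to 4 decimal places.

-0.2509, 0.8175

Euler on (p,q): p_{n+1} = p_n + h·p', q_{n+1} = q_n + h·q'.
0.000000: (-0.400000, 0.710000); f=(0.710000, 0.512000) → (-0.250900, 0.817520)
(p(0.21), q(0.21)) ≈ (-0.2509, 0.8175)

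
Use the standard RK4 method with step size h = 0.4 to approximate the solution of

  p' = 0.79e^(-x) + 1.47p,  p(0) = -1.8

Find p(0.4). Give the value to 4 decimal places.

RK4: k1 = f(x_n, p_n); k2 = f(x_n + h/2, p_n + (h/2)·k1); k3 = f(x_n + h/2, p_n + (h/2)·k2); k4 = f(x_n + h, p_n + h·k3); p_{n+1} = p_n + (h/6)·(k1 + 2k2 + 2k3 + k4).
x=0.000000, p=-1.800000:
  k1 = f(0.000000, -1.800000) = -1.856000
  k2 = f(0.200000, -2.171200) = -2.544867
  k3 = f(0.200000, -2.308973) = -2.747394
  k4 = f(0.400000, -2.898957) = -3.731915
  p ← -1.800000 + (0.4/6)·(k1 + 2k2 + 2k3 + k4) = -2.878162
p(0.4) ≈ -2.8782

-2.8782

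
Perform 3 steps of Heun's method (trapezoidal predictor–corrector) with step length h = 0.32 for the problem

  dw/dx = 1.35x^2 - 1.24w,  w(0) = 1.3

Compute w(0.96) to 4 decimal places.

0.7444

Heun: k1 = f(x_n, w_n); k2 = f(x_n + h, w_n + h·k1); w_{n+1} = w_n + (h/2)·(k1 + k2).
x=0.000000, w=1.300000:
  k1 = f(0.000000, 1.300000) = -1.612000
  k2 = f(0.320000, 0.784160) = -0.834118
  w ← 1.300000 + (0.32/2)·(-1.612000 + (-0.834118)) = 0.908621
x=0.320000, w=0.908621:
  k1 = f(0.320000, 0.908621) = -0.988450
  k2 = f(0.640000, 0.592317) = -0.181513
  w ← 0.908621 + (0.32/2)·(-0.988450 + (-0.181513)) = 0.721427
x=0.640000, w=0.721427:
  k1 = f(0.640000, 0.721427) = -0.341609
  k2 = f(0.960000, 0.612112) = 0.485141
  w ← 0.721427 + (0.32/2)·(-0.341609 + 0.485141) = 0.744392
w(0.96) ≈ 0.7444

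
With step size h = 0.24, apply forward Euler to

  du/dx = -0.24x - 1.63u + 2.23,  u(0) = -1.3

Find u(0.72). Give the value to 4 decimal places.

0.7300

Euler: u_{n+1} = u_n + h·f(x_n, u_n).
x=0.000000, u=-1.300000: f=4.349000 → u ← -1.300000 + 0.24·4.349000 = -0.256240
x=0.240000, u=-0.256240: f=2.590071 → u ← -0.256240 + 0.24·2.590071 = 0.365377
x=0.480000, u=0.365377: f=1.519235 → u ← 0.365377 + 0.24·1.519235 = 0.729994
u(0.72) ≈ 0.7300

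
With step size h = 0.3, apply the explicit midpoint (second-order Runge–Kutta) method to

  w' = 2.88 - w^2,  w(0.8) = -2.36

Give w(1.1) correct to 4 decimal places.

Midpoint: k1 = f(x_n, w_n); k2 = f(x_n + h/2, w_n + (h/2)·k1); w_{n+1} = w_n + h·k2.
x=0.800000, w=-2.360000:
  k1 = f(0.800000, -2.360000) = -2.689600
  k2 = f(0.950000, -2.763440) = -4.756601
  w ← -2.360000 + 0.3·(-4.756601) = -3.786980
w(1.1) ≈ -3.7870

-3.7870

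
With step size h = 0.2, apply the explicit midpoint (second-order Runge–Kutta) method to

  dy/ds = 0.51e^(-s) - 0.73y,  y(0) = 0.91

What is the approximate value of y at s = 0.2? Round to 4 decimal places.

0.8717

Midpoint: k1 = f(s_n, y_n); k2 = f(s_n + h/2, y_n + (h/2)·k1); y_{n+1} = y_n + h·k2.
s=0.000000, y=0.910000:
  k1 = f(0.000000, 0.910000) = -0.154300
  k2 = f(0.100000, 0.894570) = -0.191569
  y ← 0.910000 + 0.2·(-0.191569) = 0.871686
y(0.2) ≈ 0.8717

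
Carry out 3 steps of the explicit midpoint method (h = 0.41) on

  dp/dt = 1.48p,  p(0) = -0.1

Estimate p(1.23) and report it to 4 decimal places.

-0.5744

Midpoint: k1 = f(t_n, p_n); k2 = f(t_n + h/2, p_n + (h/2)·k1); p_{n+1} = p_n + h·k2.
t=0.000000, p=-0.100000:
  k1 = f(0.000000, -0.100000) = -0.148000
  k2 = f(0.205000, -0.130340) = -0.192903
  p ← -0.100000 + 0.41·(-0.192903) = -0.179090
t=0.410000, p=-0.179090:
  k1 = f(0.410000, -0.179090) = -0.265054
  k2 = f(0.615000, -0.233426) = -0.345471
  p ← -0.179090 + 0.41·(-0.345471) = -0.320733
t=0.820000, p=-0.320733:
  k1 = f(0.820000, -0.320733) = -0.474685
  k2 = f(1.025000, -0.418044) = -0.618705
  p ← -0.320733 + 0.41·(-0.618705) = -0.574402
p(1.23) ≈ -0.5744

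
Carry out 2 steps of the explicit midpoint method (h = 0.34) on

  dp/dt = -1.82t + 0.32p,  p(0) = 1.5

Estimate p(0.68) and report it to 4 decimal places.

1.4196

Midpoint: k1 = f(t_n, p_n); k2 = f(t_n + h/2, p_n + (h/2)·k1); p_{n+1} = p_n + h·k2.
t=0.000000, p=1.500000:
  k1 = f(0.000000, 1.500000) = 0.480000
  k2 = f(0.170000, 1.581600) = 0.196712
  p ← 1.500000 + 0.34·0.196712 = 1.566882
t=0.340000, p=1.566882:
  k1 = f(0.340000, 1.566882) = -0.117398
  k2 = f(0.510000, 1.546924) = -0.433184
  p ← 1.566882 + 0.34·(-0.433184) = 1.419599
p(0.68) ≈ 1.4196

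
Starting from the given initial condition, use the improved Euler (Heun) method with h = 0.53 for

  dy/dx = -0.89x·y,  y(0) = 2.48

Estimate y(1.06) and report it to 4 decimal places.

Heun: k1 = f(x_n, y_n); k2 = f(x_n + h, y_n + h·k1); y_{n+1} = y_n + (h/2)·(k1 + k2).
x=0.000000, y=2.480000:
  k1 = f(0.000000, 2.480000) = 0.000000
  k2 = f(0.530000, 2.480000) = -1.169816
  y ← 2.480000 + (0.53/2)·(0.000000 + (-1.169816)) = 2.169999
x=0.530000, y=2.169999:
  k1 = f(0.530000, 2.169999) = -1.023588
  k2 = f(1.060000, 1.627497) = -1.535381
  y ← 2.169999 + (0.53/2)·(-1.023588 + (-1.535381)) = 1.491872
y(1.06) ≈ 1.4919

1.4919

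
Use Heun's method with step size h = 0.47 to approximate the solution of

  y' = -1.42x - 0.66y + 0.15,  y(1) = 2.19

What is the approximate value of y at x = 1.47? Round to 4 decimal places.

Heun: k1 = f(x_n, y_n); k2 = f(x_n + h, y_n + h·k1); y_{n+1} = y_n + (h/2)·(k1 + k2).
x=1.000000, y=2.190000:
  k1 = f(1.000000, 2.190000) = -2.715400
  k2 = f(1.470000, 0.913762) = -2.540483
  y ← 2.190000 + (0.47/2)·(-2.715400 + (-2.540483)) = 0.954868
y(1.47) ≈ 0.9549

0.9549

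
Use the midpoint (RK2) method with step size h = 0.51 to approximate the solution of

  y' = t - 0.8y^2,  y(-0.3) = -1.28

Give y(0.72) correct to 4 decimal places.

-7.6961

Midpoint: k1 = f(t_n, y_n); k2 = f(t_n + h/2, y_n + (h/2)·k1); y_{n+1} = y_n + h·k2.
t=-0.300000, y=-1.280000:
  k1 = f(-0.300000, -1.280000) = -1.610720
  k2 = f(-0.045000, -1.690734) = -2.331864
  y ← -1.280000 + 0.51·(-2.331864) = -2.469251
t=0.210000, y=-2.469251:
  k1 = f(0.210000, -2.469251) = -4.667759
  k2 = f(0.465000, -3.659529) = -10.248724
  y ← -2.469251 + 0.51·(-10.248724) = -7.696100
y(0.72) ≈ -7.6961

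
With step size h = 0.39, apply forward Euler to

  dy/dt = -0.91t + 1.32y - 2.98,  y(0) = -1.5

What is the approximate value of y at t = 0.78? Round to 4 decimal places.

-6.5030

Euler: y_{n+1} = y_n + h·f(t_n, y_n).
t=0.000000, y=-1.500000: f=-4.960000 → y ← -1.500000 + 0.39·(-4.960000) = -3.434400
t=0.390000, y=-3.434400: f=-7.868308 → y ← -3.434400 + 0.39·(-7.868308) = -6.503040
y(0.78) ≈ -6.5030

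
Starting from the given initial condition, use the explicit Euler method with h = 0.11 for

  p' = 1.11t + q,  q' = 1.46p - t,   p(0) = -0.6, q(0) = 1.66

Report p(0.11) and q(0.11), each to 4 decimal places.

-0.4174, 1.5636

Euler on (p,q): p_{n+1} = p_n + h·p', q_{n+1} = q_n + h·q'.
0.000000: (-0.600000, 1.660000); f=(1.660000, -0.876000) → (-0.417400, 1.563640)
(p(0.11), q(0.11)) ≈ (-0.4174, 1.5636)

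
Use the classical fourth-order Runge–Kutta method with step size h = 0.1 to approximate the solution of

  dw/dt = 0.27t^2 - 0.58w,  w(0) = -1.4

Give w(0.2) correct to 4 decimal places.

-1.2460

RK4: k1 = f(t_n, w_n); k2 = f(t_n + h/2, w_n + (h/2)·k1); k3 = f(t_n + h/2, w_n + (h/2)·k2); k4 = f(t_n + h, w_n + h·k3); w_{n+1} = w_n + (h/6)·(k1 + 2k2 + 2k3 + k4).
t=0.000000, w=-1.400000:
  k1 = f(0.000000, -1.400000) = 0.812000
  k2 = f(0.050000, -1.359400) = 0.789127
  k3 = f(0.050000, -1.360544) = 0.789790
  k4 = f(0.100000, -1.321021) = 0.768892
  w ← -1.400000 + (0.1/6)·(k1 + 2k2 + 2k3 + k4) = -1.321021
t=0.100000, w=-1.321021:
  k1 = f(0.100000, -1.321021) = 0.768892
  k2 = f(0.150000, -1.282577) = 0.749969
  k3 = f(0.150000, -1.283523) = 0.750518
  k4 = f(0.200000, -1.245969) = 0.733462
  w ← -1.321021 + (0.1/6)·(k1 + 2k2 + 2k3 + k4) = -1.245966
w(0.2) ≈ -1.2460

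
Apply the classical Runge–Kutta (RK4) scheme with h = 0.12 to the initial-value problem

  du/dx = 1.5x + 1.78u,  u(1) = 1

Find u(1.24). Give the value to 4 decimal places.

2.0321

RK4: k1 = f(x_n, u_n); k2 = f(x_n + h/2, u_n + (h/2)·k1); k3 = f(x_n + h/2, u_n + (h/2)·k2); k4 = f(x_n + h, u_n + h·k3); u_{n+1} = u_n + (h/6)·(k1 + 2k2 + 2k3 + k4).
x=1.000000, u=1.000000:
  k1 = f(1.000000, 1.000000) = 3.280000
  k2 = f(1.060000, 1.196800) = 3.720304
  k3 = f(1.060000, 1.223218) = 3.767328
  k4 = f(1.120000, 1.452079) = 4.264701
  u ← 1.000000 + (0.12/6)·(k1 + 2k2 + 2k3 + k4) = 1.450399
x=1.120000, u=1.450399:
  k1 = f(1.120000, 1.450399) = 4.261711
  k2 = f(1.180000, 1.706102) = 4.806862
  k3 = f(1.180000, 1.738811) = 4.865084
  k4 = f(1.240000, 2.034209) = 5.480893
  u ← 1.450399 + (0.12/6)·(k1 + 2k2 + 2k3 + k4) = 2.032129
u(1.24) ≈ 2.0321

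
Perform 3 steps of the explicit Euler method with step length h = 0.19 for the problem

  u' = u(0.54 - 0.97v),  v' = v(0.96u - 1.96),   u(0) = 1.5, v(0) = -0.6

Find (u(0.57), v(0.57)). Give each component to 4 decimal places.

2.6215, -0.5327

Euler on (u,v): u_{n+1} = u_n + h·u', v_{n+1} = v_n + h·v'.
0.000000: (1.500000, -0.600000); f=(1.683000, 0.312000) → (1.819770, -0.540720)
0.190000: (1.819770, -0.540720); f=(1.937142, 0.115185) → (2.187827, -0.518835)
0.380000: (2.187827, -0.518835); f=(2.282494, -0.072800) → (2.621501, -0.532667)
(u(0.57), v(0.57)) ≈ (2.6215, -0.5327)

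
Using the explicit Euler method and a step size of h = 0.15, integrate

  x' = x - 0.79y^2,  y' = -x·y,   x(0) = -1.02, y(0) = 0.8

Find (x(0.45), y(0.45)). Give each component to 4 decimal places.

Euler on (x,y): x_{n+1} = x_n + h·x', y_{n+1} = y_n + h·y'.
0.000000: (-1.020000, 0.800000); f=(-1.525600, 0.816000) → (-1.248840, 0.922400)
0.150000: (-1.248840, 0.922400); f=(-1.920989, 1.151930) → (-1.536988, 1.095190)
0.300000: (-1.536988, 1.095190); f=(-2.484546, 1.683294) → (-1.909670, 1.347684)
(x(0.45), y(0.45)) ≈ (-1.9097, 1.3477)

-1.9097, 1.3477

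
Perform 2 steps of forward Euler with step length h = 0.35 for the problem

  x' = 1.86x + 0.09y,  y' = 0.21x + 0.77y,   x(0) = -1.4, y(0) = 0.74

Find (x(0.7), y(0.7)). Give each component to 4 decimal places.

-3.7513, 0.8938

Euler on (x,y): x_{n+1} = x_n + h·x', y_{n+1} = y_n + h·y'.
0.000000: (-1.400000, 0.740000); f=(-2.537400, 0.275800) → (-2.288090, 0.836530)
0.350000: (-2.288090, 0.836530); f=(-4.180560, 0.163629) → (-3.751286, 0.893800)
(x(0.7), y(0.7)) ≈ (-3.7513, 0.8938)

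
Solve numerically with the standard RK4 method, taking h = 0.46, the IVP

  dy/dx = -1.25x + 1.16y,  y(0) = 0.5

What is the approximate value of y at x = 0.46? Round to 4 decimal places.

0.6934

RK4: k1 = f(x_n, y_n); k2 = f(x_n + h/2, y_n + (h/2)·k1); k3 = f(x_n + h/2, y_n + (h/2)·k2); k4 = f(x_n + h, y_n + h·k3); y_{n+1} = y_n + (h/6)·(k1 + 2k2 + 2k3 + k4).
x=0.000000, y=0.500000:
  k1 = f(0.000000, 0.500000) = 0.580000
  k2 = f(0.230000, 0.633400) = 0.447244
  k3 = f(0.230000, 0.602866) = 0.411825
  k4 = f(0.460000, 0.689439) = 0.224750
  y ← 0.500000 + (0.46/6)·(k1 + 2k2 + 2k3 + k4) = 0.693421
y(0.46) ≈ 0.6934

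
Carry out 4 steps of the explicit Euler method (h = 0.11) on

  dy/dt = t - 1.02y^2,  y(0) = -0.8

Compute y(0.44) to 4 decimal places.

Euler: y_{n+1} = y_n + h·f(t_n, y_n).
t=0.000000, y=-0.800000: f=-0.652800 → y ← -0.800000 + 0.11·(-0.652800) = -0.871808
t=0.110000, y=-0.871808: f=-0.665250 → y ← -0.871808 + 0.11·(-0.665250) = -0.944986
t=0.220000, y=-0.944986: f=-0.690858 → y ← -0.944986 + 0.11·(-0.690858) = -1.020980
t=0.330000, y=-1.020980: f=-0.733248 → y ← -1.020980 + 0.11·(-0.733248) = -1.101637
y(0.44) ≈ -1.1016

-1.1016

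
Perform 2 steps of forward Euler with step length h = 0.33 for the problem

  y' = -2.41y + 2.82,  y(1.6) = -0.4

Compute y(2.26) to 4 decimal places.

Euler: y_{n+1} = y_n + h·f(s_n, y_n).
s=1.600000, y=-0.400000: f=3.784000 → y ← -0.400000 + 0.33·3.784000 = 0.848720
s=1.930000, y=0.848720: f=0.774585 → y ← 0.848720 + 0.33·0.774585 = 1.104333
y(2.26) ≈ 1.1043

1.1043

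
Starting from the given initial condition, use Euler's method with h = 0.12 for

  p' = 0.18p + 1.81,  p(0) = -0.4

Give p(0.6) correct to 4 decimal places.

Euler: p_{n+1} = p_n + h·f(t_n, p_n).
t=0.000000, p=-0.400000: f=1.738000 → p ← -0.400000 + 0.12·1.738000 = -0.191440
t=0.120000, p=-0.191440: f=1.775541 → p ← -0.191440 + 0.12·1.775541 = 0.021625
t=0.240000, p=0.021625: f=1.813892 → p ← 0.021625 + 0.12·1.813892 = 0.239292
t=0.360000, p=0.239292: f=1.853073 → p ← 0.239292 + 0.12·1.853073 = 0.461661
t=0.480000, p=0.461661: f=1.893099 → p ← 0.461661 + 0.12·1.893099 = 0.688833
p(0.6) ≈ 0.6888

0.6888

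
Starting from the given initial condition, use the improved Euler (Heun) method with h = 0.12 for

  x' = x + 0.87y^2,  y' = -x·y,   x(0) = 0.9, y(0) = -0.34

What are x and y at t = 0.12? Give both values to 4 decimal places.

1.0260, -0.3031

Heun on (x,y): k1 = f(t_n, state_n); k2 = f(t_n + h, state_n + h·k1); state_{n+1} = state_n + (h/2)·(k1 + k2).
0.000000: (0.900000, -0.340000)
  k1 = (1.000572, 0.306000)
  predictor → (1.020069, -0.303280)
  k2 = (1.100090, 0.309366)
  → (1.026040, -0.303078)
(x(0.12), y(0.12)) ≈ (1.0260, -0.3031)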